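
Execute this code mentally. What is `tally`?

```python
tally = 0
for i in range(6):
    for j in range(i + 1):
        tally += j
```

Let's trace through this code step by step.

Initialize: tally = 0
Entering loop: for i in range(6):

After execution: tally = 35
35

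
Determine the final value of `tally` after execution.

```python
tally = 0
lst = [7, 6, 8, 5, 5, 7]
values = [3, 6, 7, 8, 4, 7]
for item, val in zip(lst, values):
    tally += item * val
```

Let's trace through this code step by step.

Initialize: tally = 0
Initialize: lst = [7, 6, 8, 5, 5, 7]
Initialize: values = [3, 6, 7, 8, 4, 7]
Entering loop: for item, val in zip(lst, values):

After execution: tally = 222
222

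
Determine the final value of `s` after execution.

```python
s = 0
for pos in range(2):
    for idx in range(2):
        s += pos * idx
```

Let's trace through this code step by step.

Initialize: s = 0
Entering loop: for pos in range(2):

After execution: s = 1
1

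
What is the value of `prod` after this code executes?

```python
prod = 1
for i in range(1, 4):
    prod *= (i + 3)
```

Let's trace through this code step by step.

Initialize: prod = 1
Entering loop: for i in range(1, 4):

After execution: prod = 120
120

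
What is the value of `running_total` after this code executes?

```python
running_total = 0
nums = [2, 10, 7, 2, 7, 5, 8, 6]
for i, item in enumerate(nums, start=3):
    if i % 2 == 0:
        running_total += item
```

Let's trace through this code step by step.

Initialize: running_total = 0
Initialize: nums = [2, 10, 7, 2, 7, 5, 8, 6]
Entering loop: for i, item in enumerate(nums, start=3):

After execution: running_total = 23
23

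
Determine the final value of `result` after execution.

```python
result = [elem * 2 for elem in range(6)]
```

Let's trace through this code step by step.

Initialize: result = [elem * 2 for elem in range(6)]

After execution: result = [0, 2, 4, 6, 8, 10]
[0, 2, 4, 6, 8, 10]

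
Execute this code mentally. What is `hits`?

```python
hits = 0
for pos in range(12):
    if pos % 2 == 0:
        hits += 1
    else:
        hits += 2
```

Let's trace through this code step by step.

Initialize: hits = 0
Entering loop: for pos in range(12):

After execution: hits = 18
18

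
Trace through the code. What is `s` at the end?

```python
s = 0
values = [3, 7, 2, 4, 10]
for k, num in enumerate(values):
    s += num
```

Let's trace through this code step by step.

Initialize: s = 0
Initialize: values = [3, 7, 2, 4, 10]
Entering loop: for k, num in enumerate(values):

After execution: s = 26
26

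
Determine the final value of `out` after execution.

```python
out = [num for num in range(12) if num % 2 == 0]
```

Let's trace through this code step by step.

Initialize: out = [num for num in range(12) if num % 2 == 0]

After execution: out = [0, 2, 4, 6, 8, 10]
[0, 2, 4, 6, 8, 10]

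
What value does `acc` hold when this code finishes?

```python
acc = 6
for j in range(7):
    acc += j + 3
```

Let's trace through this code step by step.

Initialize: acc = 6
Entering loop: for j in range(7):

After execution: acc = 48
48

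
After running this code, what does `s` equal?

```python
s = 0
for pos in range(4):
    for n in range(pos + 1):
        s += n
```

Let's trace through this code step by step.

Initialize: s = 0
Entering loop: for pos in range(4):

After execution: s = 10
10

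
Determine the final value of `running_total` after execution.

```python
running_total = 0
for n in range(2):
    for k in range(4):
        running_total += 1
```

Let's trace through this code step by step.

Initialize: running_total = 0
Entering loop: for n in range(2):

After execution: running_total = 8
8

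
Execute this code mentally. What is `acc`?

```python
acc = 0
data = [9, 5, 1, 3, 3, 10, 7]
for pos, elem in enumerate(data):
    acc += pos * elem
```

Let's trace through this code step by step.

Initialize: acc = 0
Initialize: data = [9, 5, 1, 3, 3, 10, 7]
Entering loop: for pos, elem in enumerate(data):

After execution: acc = 120
120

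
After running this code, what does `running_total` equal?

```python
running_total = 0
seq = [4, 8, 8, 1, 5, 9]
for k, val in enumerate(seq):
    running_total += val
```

Let's trace through this code step by step.

Initialize: running_total = 0
Initialize: seq = [4, 8, 8, 1, 5, 9]
Entering loop: for k, val in enumerate(seq):

After execution: running_total = 35
35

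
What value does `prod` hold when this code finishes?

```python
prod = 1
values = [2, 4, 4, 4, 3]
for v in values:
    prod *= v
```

Let's trace through this code step by step.

Initialize: prod = 1
Initialize: values = [2, 4, 4, 4, 3]
Entering loop: for v in values:

After execution: prod = 384
384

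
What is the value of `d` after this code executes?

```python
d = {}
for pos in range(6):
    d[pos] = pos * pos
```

Let's trace through this code step by step.

Initialize: d = {}
Entering loop: for pos in range(6):

After execution: d = {0: 0, 1: 1, 2: 4, 3: 9, 4: 16, 5: 25}
{0: 0, 1: 1, 2: 4, 3: 9, 4: 16, 5: 25}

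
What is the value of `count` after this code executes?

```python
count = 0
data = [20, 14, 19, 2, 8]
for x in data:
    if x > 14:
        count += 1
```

Let's trace through this code step by step.

Initialize: count = 0
Initialize: data = [20, 14, 19, 2, 8]
Entering loop: for x in data:

After execution: count = 2
2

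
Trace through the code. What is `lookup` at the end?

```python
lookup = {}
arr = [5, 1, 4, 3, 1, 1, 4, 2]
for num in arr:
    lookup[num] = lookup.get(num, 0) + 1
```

Let's trace through this code step by step.

Initialize: lookup = {}
Initialize: arr = [5, 1, 4, 3, 1, 1, 4, 2]
Entering loop: for num in arr:

After execution: lookup = {5: 1, 1: 3, 4: 2, 3: 1, 2: 1}
{5: 1, 1: 3, 4: 2, 3: 1, 2: 1}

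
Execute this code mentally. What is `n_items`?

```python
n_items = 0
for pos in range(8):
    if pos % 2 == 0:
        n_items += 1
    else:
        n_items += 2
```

Let's trace through this code step by step.

Initialize: n_items = 0
Entering loop: for pos in range(8):

After execution: n_items = 12
12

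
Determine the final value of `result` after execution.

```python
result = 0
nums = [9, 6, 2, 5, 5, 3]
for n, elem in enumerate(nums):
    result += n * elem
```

Let's trace through this code step by step.

Initialize: result = 0
Initialize: nums = [9, 6, 2, 5, 5, 3]
Entering loop: for n, elem in enumerate(nums):

After execution: result = 60
60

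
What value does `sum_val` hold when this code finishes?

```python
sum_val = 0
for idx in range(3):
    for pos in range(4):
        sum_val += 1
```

Let's trace through this code step by step.

Initialize: sum_val = 0
Entering loop: for idx in range(3):

After execution: sum_val = 12
12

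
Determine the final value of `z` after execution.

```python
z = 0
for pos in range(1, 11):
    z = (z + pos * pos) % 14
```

Let's trace through this code step by step.

Initialize: z = 0
Entering loop: for pos in range(1, 11):

After execution: z = 7
7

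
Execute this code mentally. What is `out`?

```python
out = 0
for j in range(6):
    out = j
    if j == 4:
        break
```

Let's trace through this code step by step.

Initialize: out = 0
Entering loop: for j in range(6):

After execution: out = 4
4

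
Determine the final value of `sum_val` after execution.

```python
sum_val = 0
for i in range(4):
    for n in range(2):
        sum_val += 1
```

Let's trace through this code step by step.

Initialize: sum_val = 0
Entering loop: for i in range(4):

After execution: sum_val = 8
8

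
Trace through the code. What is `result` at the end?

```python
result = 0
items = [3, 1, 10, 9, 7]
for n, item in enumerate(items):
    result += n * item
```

Let's trace through this code step by step.

Initialize: result = 0
Initialize: items = [3, 1, 10, 9, 7]
Entering loop: for n, item in enumerate(items):

After execution: result = 76
76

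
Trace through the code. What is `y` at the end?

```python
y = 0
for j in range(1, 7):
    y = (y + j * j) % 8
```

Let's trace through this code step by step.

Initialize: y = 0
Entering loop: for j in range(1, 7):

After execution: y = 3
3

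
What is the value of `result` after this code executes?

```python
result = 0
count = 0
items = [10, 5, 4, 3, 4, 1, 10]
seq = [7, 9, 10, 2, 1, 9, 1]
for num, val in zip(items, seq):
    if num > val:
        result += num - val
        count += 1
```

Let's trace through this code step by step.

Initialize: result = 0
Initialize: count = 0
Initialize: items = [10, 5, 4, 3, 4, 1, 10]
Initialize: seq = [7, 9, 10, 2, 1, 9, 1]
Entering loop: for num, val in zip(items, seq):

After execution: result = 16
16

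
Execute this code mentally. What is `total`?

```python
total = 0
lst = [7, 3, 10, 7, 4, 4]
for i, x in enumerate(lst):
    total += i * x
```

Let's trace through this code step by step.

Initialize: total = 0
Initialize: lst = [7, 3, 10, 7, 4, 4]
Entering loop: for i, x in enumerate(lst):

After execution: total = 80
80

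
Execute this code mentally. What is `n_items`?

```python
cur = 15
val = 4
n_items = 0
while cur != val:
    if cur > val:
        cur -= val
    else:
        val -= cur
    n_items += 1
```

Let's trace through this code step by step.

Initialize: cur = 15
Initialize: val = 4
Initialize: n_items = 0
Entering loop: while cur != val:

After execution: n_items = 6
6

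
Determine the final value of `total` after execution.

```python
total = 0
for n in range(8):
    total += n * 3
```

Let's trace through this code step by step.

Initialize: total = 0
Entering loop: for n in range(8):

After execution: total = 84
84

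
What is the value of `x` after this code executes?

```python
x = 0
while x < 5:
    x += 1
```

Let's trace through this code step by step.

Initialize: x = 0
Entering loop: while x < 5:

After execution: x = 5
5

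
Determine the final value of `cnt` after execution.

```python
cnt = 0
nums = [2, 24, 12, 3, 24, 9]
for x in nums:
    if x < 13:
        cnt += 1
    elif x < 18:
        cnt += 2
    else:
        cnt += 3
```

Let's trace through this code step by step.

Initialize: cnt = 0
Initialize: nums = [2, 24, 12, 3, 24, 9]
Entering loop: for x in nums:

After execution: cnt = 10
10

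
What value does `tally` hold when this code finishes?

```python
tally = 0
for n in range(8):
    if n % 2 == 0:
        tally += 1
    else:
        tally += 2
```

Let's trace through this code step by step.

Initialize: tally = 0
Entering loop: for n in range(8):

After execution: tally = 12
12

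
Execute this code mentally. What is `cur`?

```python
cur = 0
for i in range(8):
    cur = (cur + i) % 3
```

Let's trace through this code step by step.

Initialize: cur = 0
Entering loop: for i in range(8):

After execution: cur = 1
1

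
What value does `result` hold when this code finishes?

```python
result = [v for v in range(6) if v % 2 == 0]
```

Let's trace through this code step by step.

Initialize: result = [v for v in range(6) if v % 2 == 0]

After execution: result = [0, 2, 4]
[0, 2, 4]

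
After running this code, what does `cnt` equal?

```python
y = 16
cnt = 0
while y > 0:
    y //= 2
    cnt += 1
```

Let's trace through this code step by step.

Initialize: y = 16
Initialize: cnt = 0
Entering loop: while y > 0:

After execution: cnt = 5
5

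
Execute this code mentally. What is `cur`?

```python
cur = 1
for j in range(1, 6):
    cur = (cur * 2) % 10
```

Let's trace through this code step by step.

Initialize: cur = 1
Entering loop: for j in range(1, 6):

After execution: cur = 2
2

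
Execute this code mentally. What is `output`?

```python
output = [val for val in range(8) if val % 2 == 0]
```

Let's trace through this code step by step.

Initialize: output = [val for val in range(8) if val % 2 == 0]

After execution: output = [0, 2, 4, 6]
[0, 2, 4, 6]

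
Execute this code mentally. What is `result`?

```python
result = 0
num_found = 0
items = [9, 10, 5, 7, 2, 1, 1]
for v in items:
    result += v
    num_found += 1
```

Let's trace through this code step by step.

Initialize: result = 0
Initialize: num_found = 0
Initialize: items = [9, 10, 5, 7, 2, 1, 1]
Entering loop: for v in items:

After execution: result = 35
35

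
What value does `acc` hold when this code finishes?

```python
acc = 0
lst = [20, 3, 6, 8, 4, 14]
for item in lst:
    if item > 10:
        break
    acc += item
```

Let's trace through this code step by step.

Initialize: acc = 0
Initialize: lst = [20, 3, 6, 8, 4, 14]
Entering loop: for item in lst:

After execution: acc = 0
0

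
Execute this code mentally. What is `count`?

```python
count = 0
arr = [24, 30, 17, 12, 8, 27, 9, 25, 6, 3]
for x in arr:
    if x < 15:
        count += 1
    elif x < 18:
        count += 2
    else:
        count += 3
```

Let's trace through this code step by step.

Initialize: count = 0
Initialize: arr = [24, 30, 17, 12, 8, 27, 9, 25, 6, 3]
Entering loop: for x in arr:

After execution: count = 19
19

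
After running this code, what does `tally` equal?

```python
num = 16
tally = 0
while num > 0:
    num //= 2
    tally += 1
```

Let's trace through this code step by step.

Initialize: num = 16
Initialize: tally = 0
Entering loop: while num > 0:

After execution: tally = 5
5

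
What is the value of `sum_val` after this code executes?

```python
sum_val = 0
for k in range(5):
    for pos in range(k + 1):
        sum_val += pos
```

Let's trace through this code step by step.

Initialize: sum_val = 0
Entering loop: for k in range(5):

After execution: sum_val = 20
20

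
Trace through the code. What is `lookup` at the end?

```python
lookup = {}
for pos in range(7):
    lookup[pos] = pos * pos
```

Let's trace through this code step by step.

Initialize: lookup = {}
Entering loop: for pos in range(7):

After execution: lookup = {0: 0, 1: 1, 2: 4, 3: 9, 4: 16, 5: 25, 6: 36}
{0: 0, 1: 1, 2: 4, 3: 9, 4: 16, 5: 25, 6: 36}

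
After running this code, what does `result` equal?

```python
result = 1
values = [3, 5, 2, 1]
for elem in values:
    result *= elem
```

Let's trace through this code step by step.

Initialize: result = 1
Initialize: values = [3, 5, 2, 1]
Entering loop: for elem in values:

After execution: result = 30
30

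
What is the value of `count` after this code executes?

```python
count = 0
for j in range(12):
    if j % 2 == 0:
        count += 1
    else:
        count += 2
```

Let's trace through this code step by step.

Initialize: count = 0
Entering loop: for j in range(12):

After execution: count = 18
18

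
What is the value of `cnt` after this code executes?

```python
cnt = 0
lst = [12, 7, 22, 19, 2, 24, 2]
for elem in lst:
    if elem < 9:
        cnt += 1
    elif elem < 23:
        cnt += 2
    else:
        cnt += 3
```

Let's trace through this code step by step.

Initialize: cnt = 0
Initialize: lst = [12, 7, 22, 19, 2, 24, 2]
Entering loop: for elem in lst:

After execution: cnt = 12
12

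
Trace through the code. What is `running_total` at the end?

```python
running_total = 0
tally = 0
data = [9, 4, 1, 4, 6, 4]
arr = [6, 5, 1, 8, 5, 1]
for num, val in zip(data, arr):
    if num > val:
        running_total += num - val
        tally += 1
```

Let's trace through this code step by step.

Initialize: running_total = 0
Initialize: tally = 0
Initialize: data = [9, 4, 1, 4, 6, 4]
Initialize: arr = [6, 5, 1, 8, 5, 1]
Entering loop: for num, val in zip(data, arr):

After execution: running_total = 7
7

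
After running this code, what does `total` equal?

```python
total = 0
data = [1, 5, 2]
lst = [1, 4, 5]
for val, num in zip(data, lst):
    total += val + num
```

Let's trace through this code step by step.

Initialize: total = 0
Initialize: data = [1, 5, 2]
Initialize: lst = [1, 4, 5]
Entering loop: for val, num in zip(data, lst):

After execution: total = 18
18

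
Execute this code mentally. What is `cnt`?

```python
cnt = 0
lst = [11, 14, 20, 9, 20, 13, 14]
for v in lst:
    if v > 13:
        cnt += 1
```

Let's trace through this code step by step.

Initialize: cnt = 0
Initialize: lst = [11, 14, 20, 9, 20, 13, 14]
Entering loop: for v in lst:

After execution: cnt = 4
4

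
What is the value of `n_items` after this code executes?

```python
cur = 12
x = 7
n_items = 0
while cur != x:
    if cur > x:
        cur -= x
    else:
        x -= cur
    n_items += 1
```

Let's trace through this code step by step.

Initialize: cur = 12
Initialize: x = 7
Initialize: n_items = 0
Entering loop: while cur != x:

After execution: n_items = 5
5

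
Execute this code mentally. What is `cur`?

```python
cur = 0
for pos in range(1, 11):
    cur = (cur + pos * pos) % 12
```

Let's trace through this code step by step.

Initialize: cur = 0
Entering loop: for pos in range(1, 11):

After execution: cur = 1
1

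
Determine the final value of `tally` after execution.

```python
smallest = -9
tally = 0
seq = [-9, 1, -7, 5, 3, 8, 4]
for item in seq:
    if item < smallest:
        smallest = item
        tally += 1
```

Let's trace through this code step by step.

Initialize: smallest = -9
Initialize: tally = 0
Initialize: seq = [-9, 1, -7, 5, 3, 8, 4]
Entering loop: for item in seq:

After execution: tally = 0
0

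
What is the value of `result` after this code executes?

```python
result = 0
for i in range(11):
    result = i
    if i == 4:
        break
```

Let's trace through this code step by step.

Initialize: result = 0
Entering loop: for i in range(11):

After execution: result = 4
4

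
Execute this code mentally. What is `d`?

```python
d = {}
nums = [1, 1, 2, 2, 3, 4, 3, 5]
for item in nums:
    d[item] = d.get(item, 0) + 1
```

Let's trace through this code step by step.

Initialize: d = {}
Initialize: nums = [1, 1, 2, 2, 3, 4, 3, 5]
Entering loop: for item in nums:

After execution: d = {1: 2, 2: 2, 3: 2, 4: 1, 5: 1}
{1: 2, 2: 2, 3: 2, 4: 1, 5: 1}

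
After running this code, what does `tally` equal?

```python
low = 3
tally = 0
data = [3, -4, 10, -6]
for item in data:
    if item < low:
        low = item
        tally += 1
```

Let's trace through this code step by step.

Initialize: low = 3
Initialize: tally = 0
Initialize: data = [3, -4, 10, -6]
Entering loop: for item in data:

After execution: tally = 2
2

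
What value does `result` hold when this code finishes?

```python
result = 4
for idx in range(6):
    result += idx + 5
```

Let's trace through this code step by step.

Initialize: result = 4
Entering loop: for idx in range(6):

After execution: result = 49
49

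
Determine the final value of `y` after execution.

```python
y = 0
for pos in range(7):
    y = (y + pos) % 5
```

Let's trace through this code step by step.

Initialize: y = 0
Entering loop: for pos in range(7):

After execution: y = 1
1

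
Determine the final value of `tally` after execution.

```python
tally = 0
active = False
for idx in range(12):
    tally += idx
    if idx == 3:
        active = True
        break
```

Let's trace through this code step by step.

Initialize: tally = 0
Initialize: active = False
Entering loop: for idx in range(12):

After execution: tally = 6
6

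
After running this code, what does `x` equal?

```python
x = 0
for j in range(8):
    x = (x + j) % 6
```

Let's trace through this code step by step.

Initialize: x = 0
Entering loop: for j in range(8):

After execution: x = 4
4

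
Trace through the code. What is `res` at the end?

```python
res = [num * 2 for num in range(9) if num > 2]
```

Let's trace through this code step by step.

Initialize: res = [num * 2 for num in range(9) if num > 2]

After execution: res = [6, 8, 10, 12, 14, 16]
[6, 8, 10, 12, 14, 16]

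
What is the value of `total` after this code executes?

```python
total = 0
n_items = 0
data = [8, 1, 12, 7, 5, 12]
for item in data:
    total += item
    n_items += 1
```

Let's trace through this code step by step.

Initialize: total = 0
Initialize: n_items = 0
Initialize: data = [8, 1, 12, 7, 5, 12]
Entering loop: for item in data:

After execution: total = 45
45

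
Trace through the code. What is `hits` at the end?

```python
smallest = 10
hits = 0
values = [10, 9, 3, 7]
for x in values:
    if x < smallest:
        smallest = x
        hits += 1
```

Let's trace through this code step by step.

Initialize: smallest = 10
Initialize: hits = 0
Initialize: values = [10, 9, 3, 7]
Entering loop: for x in values:

After execution: hits = 2
2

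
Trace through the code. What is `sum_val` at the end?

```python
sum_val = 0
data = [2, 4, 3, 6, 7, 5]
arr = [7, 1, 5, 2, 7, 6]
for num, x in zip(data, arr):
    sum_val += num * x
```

Let's trace through this code step by step.

Initialize: sum_val = 0
Initialize: data = [2, 4, 3, 6, 7, 5]
Initialize: arr = [7, 1, 5, 2, 7, 6]
Entering loop: for num, x in zip(data, arr):

After execution: sum_val = 124
124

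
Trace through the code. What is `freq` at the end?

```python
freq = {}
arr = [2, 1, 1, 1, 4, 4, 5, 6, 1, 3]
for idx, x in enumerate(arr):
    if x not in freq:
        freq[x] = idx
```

Let's trace through this code step by step.

Initialize: freq = {}
Initialize: arr = [2, 1, 1, 1, 4, 4, 5, 6, 1, 3]
Entering loop: for idx, x in enumerate(arr):

After execution: freq = {2: 0, 1: 1, 4: 4, 5: 6, 6: 7, 3: 9}
{2: 0, 1: 1, 4: 4, 5: 6, 6: 7, 3: 9}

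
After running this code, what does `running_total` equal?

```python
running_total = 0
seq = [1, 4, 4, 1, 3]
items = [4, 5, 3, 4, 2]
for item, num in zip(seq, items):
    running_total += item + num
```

Let's trace through this code step by step.

Initialize: running_total = 0
Initialize: seq = [1, 4, 4, 1, 3]
Initialize: items = [4, 5, 3, 4, 2]
Entering loop: for item, num in zip(seq, items):

After execution: running_total = 31
31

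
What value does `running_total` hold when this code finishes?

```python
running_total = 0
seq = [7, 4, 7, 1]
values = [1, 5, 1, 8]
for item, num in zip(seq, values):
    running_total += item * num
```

Let's trace through this code step by step.

Initialize: running_total = 0
Initialize: seq = [7, 4, 7, 1]
Initialize: values = [1, 5, 1, 8]
Entering loop: for item, num in zip(seq, values):

After execution: running_total = 42
42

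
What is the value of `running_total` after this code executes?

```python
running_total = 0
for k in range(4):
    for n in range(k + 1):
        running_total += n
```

Let's trace through this code step by step.

Initialize: running_total = 0
Entering loop: for k in range(4):

After execution: running_total = 10
10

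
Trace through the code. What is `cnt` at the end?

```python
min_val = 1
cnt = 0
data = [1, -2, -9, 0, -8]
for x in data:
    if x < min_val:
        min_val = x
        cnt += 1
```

Let's trace through this code step by step.

Initialize: min_val = 1
Initialize: cnt = 0
Initialize: data = [1, -2, -9, 0, -8]
Entering loop: for x in data:

After execution: cnt = 2
2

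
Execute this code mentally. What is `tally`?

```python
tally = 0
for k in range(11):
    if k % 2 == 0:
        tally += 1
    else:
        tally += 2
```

Let's trace through this code step by step.

Initialize: tally = 0
Entering loop: for k in range(11):

After execution: tally = 16
16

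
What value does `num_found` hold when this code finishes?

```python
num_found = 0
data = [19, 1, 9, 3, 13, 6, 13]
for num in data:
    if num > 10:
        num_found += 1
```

Let's trace through this code step by step.

Initialize: num_found = 0
Initialize: data = [19, 1, 9, 3, 13, 6, 13]
Entering loop: for num in data:

After execution: num_found = 3
3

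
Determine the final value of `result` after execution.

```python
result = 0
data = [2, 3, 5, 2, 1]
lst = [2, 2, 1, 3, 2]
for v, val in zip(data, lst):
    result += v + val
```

Let's trace through this code step by step.

Initialize: result = 0
Initialize: data = [2, 3, 5, 2, 1]
Initialize: lst = [2, 2, 1, 3, 2]
Entering loop: for v, val in zip(data, lst):

After execution: result = 23
23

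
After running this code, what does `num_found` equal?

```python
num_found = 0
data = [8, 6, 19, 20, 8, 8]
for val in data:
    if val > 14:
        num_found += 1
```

Let's trace through this code step by step.

Initialize: num_found = 0
Initialize: data = [8, 6, 19, 20, 8, 8]
Entering loop: for val in data:

After execution: num_found = 2
2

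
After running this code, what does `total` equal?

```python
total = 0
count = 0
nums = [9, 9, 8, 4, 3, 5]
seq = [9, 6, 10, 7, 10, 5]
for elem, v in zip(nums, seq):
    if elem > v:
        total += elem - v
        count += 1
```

Let's trace through this code step by step.

Initialize: total = 0
Initialize: count = 0
Initialize: nums = [9, 9, 8, 4, 3, 5]
Initialize: seq = [9, 6, 10, 7, 10, 5]
Entering loop: for elem, v in zip(nums, seq):

After execution: total = 3
3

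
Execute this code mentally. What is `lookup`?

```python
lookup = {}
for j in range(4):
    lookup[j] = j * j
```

Let's trace through this code step by step.

Initialize: lookup = {}
Entering loop: for j in range(4):

After execution: lookup = {0: 0, 1: 1, 2: 4, 3: 9}
{0: 0, 1: 1, 2: 4, 3: 9}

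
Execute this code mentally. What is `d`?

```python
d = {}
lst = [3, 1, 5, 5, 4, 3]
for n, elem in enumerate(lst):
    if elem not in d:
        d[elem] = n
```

Let's trace through this code step by step.

Initialize: d = {}
Initialize: lst = [3, 1, 5, 5, 4, 3]
Entering loop: for n, elem in enumerate(lst):

After execution: d = {3: 0, 1: 1, 5: 2, 4: 4}
{3: 0, 1: 1, 5: 2, 4: 4}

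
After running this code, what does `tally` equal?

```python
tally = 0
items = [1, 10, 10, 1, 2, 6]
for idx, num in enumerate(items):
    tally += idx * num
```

Let's trace through this code step by step.

Initialize: tally = 0
Initialize: items = [1, 10, 10, 1, 2, 6]
Entering loop: for idx, num in enumerate(items):

After execution: tally = 71
71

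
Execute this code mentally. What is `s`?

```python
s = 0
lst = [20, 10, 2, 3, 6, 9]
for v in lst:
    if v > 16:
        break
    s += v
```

Let's trace through this code step by step.

Initialize: s = 0
Initialize: lst = [20, 10, 2, 3, 6, 9]
Entering loop: for v in lst:

After execution: s = 0
0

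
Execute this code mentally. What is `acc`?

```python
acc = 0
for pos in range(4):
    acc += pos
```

Let's trace through this code step by step.

Initialize: acc = 0
Entering loop: for pos in range(4):

After execution: acc = 6
6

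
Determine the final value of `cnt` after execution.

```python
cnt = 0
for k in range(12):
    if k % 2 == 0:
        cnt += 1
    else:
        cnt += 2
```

Let's trace through this code step by step.

Initialize: cnt = 0
Entering loop: for k in range(12):

After execution: cnt = 18
18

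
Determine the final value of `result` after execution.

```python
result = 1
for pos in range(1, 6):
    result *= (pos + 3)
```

Let's trace through this code step by step.

Initialize: result = 1
Entering loop: for pos in range(1, 6):

After execution: result = 6720
6720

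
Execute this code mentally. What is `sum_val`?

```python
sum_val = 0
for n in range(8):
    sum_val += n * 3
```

Let's trace through this code step by step.

Initialize: sum_val = 0
Entering loop: for n in range(8):

After execution: sum_val = 84
84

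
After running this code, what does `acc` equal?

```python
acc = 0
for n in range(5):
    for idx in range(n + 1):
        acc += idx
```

Let's trace through this code step by step.

Initialize: acc = 0
Entering loop: for n in range(5):

After execution: acc = 20
20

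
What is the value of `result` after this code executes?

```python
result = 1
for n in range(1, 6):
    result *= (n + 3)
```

Let's trace through this code step by step.

Initialize: result = 1
Entering loop: for n in range(1, 6):

After execution: result = 6720
6720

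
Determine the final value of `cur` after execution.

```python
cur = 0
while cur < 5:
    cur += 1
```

Let's trace through this code step by step.

Initialize: cur = 0
Entering loop: while cur < 5:

After execution: cur = 5
5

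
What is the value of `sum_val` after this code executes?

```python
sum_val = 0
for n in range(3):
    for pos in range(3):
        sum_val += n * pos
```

Let's trace through this code step by step.

Initialize: sum_val = 0
Entering loop: for n in range(3):

After execution: sum_val = 9
9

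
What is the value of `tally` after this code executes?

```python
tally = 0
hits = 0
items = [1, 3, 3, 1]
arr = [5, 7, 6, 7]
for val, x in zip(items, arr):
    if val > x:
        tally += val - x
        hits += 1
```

Let's trace through this code step by step.

Initialize: tally = 0
Initialize: hits = 0
Initialize: items = [1, 3, 3, 1]
Initialize: arr = [5, 7, 6, 7]
Entering loop: for val, x in zip(items, arr):

After execution: tally = 0
0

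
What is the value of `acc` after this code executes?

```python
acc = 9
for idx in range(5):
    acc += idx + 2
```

Let's trace through this code step by step.

Initialize: acc = 9
Entering loop: for idx in range(5):

After execution: acc = 29
29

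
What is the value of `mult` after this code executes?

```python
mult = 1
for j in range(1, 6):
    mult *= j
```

Let's trace through this code step by step.

Initialize: mult = 1
Entering loop: for j in range(1, 6):

After execution: mult = 120
120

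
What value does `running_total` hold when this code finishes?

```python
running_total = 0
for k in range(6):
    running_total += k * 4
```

Let's trace through this code step by step.

Initialize: running_total = 0
Entering loop: for k in range(6):

After execution: running_total = 60
60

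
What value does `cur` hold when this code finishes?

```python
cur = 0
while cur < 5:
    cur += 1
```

Let's trace through this code step by step.

Initialize: cur = 0
Entering loop: while cur < 5:

After execution: cur = 5
5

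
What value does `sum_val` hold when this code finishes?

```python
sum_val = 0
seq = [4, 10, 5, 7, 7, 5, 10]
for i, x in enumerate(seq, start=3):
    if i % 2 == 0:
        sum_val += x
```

Let's trace through this code step by step.

Initialize: sum_val = 0
Initialize: seq = [4, 10, 5, 7, 7, 5, 10]
Entering loop: for i, x in enumerate(seq, start=3):

After execution: sum_val = 22
22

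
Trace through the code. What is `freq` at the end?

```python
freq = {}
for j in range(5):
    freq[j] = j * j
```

Let's trace through this code step by step.

Initialize: freq = {}
Entering loop: for j in range(5):

After execution: freq = {0: 0, 1: 1, 2: 4, 3: 9, 4: 16}
{0: 0, 1: 1, 2: 4, 3: 9, 4: 16}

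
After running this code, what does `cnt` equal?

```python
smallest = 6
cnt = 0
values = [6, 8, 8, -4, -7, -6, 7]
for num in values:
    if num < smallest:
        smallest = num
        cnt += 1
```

Let's trace through this code step by step.

Initialize: smallest = 6
Initialize: cnt = 0
Initialize: values = [6, 8, 8, -4, -7, -6, 7]
Entering loop: for num in values:

After execution: cnt = 2
2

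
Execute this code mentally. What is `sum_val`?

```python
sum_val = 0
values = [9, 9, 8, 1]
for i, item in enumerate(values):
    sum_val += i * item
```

Let's trace through this code step by step.

Initialize: sum_val = 0
Initialize: values = [9, 9, 8, 1]
Entering loop: for i, item in enumerate(values):

After execution: sum_val = 28
28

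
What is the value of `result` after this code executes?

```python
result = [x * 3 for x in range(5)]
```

Let's trace through this code step by step.

Initialize: result = [x * 3 for x in range(5)]

After execution: result = [0, 3, 6, 9, 12]
[0, 3, 6, 9, 12]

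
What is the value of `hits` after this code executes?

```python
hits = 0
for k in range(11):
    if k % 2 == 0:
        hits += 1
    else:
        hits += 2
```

Let's trace through this code step by step.

Initialize: hits = 0
Entering loop: for k in range(11):

After execution: hits = 16
16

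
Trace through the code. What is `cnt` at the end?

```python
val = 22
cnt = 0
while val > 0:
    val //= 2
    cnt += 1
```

Let's trace through this code step by step.

Initialize: val = 22
Initialize: cnt = 0
Entering loop: while val > 0:

After execution: cnt = 5
5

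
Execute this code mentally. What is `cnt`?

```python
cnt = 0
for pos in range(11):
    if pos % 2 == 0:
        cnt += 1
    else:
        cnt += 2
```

Let's trace through this code step by step.

Initialize: cnt = 0
Entering loop: for pos in range(11):

After execution: cnt = 16
16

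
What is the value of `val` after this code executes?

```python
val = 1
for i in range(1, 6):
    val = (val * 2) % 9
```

Let's trace through this code step by step.

Initialize: val = 1
Entering loop: for i in range(1, 6):

After execution: val = 5
5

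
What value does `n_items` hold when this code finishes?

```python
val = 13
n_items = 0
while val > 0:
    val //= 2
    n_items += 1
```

Let's trace through this code step by step.

Initialize: val = 13
Initialize: n_items = 0
Entering loop: while val > 0:

After execution: n_items = 4
4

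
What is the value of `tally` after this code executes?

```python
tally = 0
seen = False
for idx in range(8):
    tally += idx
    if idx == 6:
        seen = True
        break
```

Let's trace through this code step by step.

Initialize: tally = 0
Initialize: seen = False
Entering loop: for idx in range(8):

After execution: tally = 21
21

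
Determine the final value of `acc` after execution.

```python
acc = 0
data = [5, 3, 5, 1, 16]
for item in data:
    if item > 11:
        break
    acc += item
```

Let's trace through this code step by step.

Initialize: acc = 0
Initialize: data = [5, 3, 5, 1, 16]
Entering loop: for item in data:

After execution: acc = 14
14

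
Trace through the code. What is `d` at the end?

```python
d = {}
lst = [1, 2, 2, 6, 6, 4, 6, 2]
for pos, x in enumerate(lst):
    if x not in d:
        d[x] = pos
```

Let's trace through this code step by step.

Initialize: d = {}
Initialize: lst = [1, 2, 2, 6, 6, 4, 6, 2]
Entering loop: for pos, x in enumerate(lst):

After execution: d = {1: 0, 2: 1, 6: 3, 4: 5}
{1: 0, 2: 1, 6: 3, 4: 5}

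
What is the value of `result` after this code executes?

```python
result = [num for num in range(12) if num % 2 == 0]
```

Let's trace through this code step by step.

Initialize: result = [num for num in range(12) if num % 2 == 0]

After execution: result = [0, 2, 4, 6, 8, 10]
[0, 2, 4, 6, 8, 10]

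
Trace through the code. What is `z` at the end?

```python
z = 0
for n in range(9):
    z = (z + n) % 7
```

Let's trace through this code step by step.

Initialize: z = 0
Entering loop: for n in range(9):

After execution: z = 1
1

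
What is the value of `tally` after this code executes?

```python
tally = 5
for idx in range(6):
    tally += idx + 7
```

Let's trace through this code step by step.

Initialize: tally = 5
Entering loop: for idx in range(6):

After execution: tally = 62
62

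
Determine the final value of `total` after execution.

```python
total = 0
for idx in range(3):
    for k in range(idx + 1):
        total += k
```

Let's trace through this code step by step.

Initialize: total = 0
Entering loop: for idx in range(3):

After execution: total = 4
4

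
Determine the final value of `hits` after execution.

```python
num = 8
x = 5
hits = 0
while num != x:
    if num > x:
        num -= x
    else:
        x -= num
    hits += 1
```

Let's trace through this code step by step.

Initialize: num = 8
Initialize: x = 5
Initialize: hits = 0
Entering loop: while num != x:

After execution: hits = 4
4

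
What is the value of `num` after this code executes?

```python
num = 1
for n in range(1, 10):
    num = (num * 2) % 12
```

Let's trace through this code step by step.

Initialize: num = 1
Entering loop: for n in range(1, 10):

After execution: num = 8
8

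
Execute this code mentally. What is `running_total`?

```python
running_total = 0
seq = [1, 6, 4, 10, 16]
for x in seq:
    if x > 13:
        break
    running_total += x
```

Let's trace through this code step by step.

Initialize: running_total = 0
Initialize: seq = [1, 6, 4, 10, 16]
Entering loop: for x in seq:

After execution: running_total = 21
21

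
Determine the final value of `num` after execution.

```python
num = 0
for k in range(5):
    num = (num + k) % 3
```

Let's trace through this code step by step.

Initialize: num = 0
Entering loop: for k in range(5):

After execution: num = 1
1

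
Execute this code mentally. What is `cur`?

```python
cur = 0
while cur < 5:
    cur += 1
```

Let's trace through this code step by step.

Initialize: cur = 0
Entering loop: while cur < 5:

After execution: cur = 5
5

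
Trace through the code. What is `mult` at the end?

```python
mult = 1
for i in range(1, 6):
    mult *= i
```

Let's trace through this code step by step.

Initialize: mult = 1
Entering loop: for i in range(1, 6):

After execution: mult = 120
120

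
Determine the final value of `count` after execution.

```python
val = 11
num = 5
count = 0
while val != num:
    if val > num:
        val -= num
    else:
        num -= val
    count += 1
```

Let's trace through this code step by step.

Initialize: val = 11
Initialize: num = 5
Initialize: count = 0
Entering loop: while val != num:

After execution: count = 6
6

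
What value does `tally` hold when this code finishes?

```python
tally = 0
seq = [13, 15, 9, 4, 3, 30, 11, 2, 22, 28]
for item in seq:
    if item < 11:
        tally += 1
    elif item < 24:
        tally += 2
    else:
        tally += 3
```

Let's trace through this code step by step.

Initialize: tally = 0
Initialize: seq = [13, 15, 9, 4, 3, 30, 11, 2, 22, 28]
Entering loop: for item in seq:

After execution: tally = 18
18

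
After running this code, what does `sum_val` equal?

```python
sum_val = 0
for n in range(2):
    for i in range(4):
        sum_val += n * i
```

Let's trace through this code step by step.

Initialize: sum_val = 0
Entering loop: for n in range(2):

After execution: sum_val = 6
6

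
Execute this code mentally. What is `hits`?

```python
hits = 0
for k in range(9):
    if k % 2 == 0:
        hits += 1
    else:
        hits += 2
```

Let's trace through this code step by step.

Initialize: hits = 0
Entering loop: for k in range(9):

After execution: hits = 13
13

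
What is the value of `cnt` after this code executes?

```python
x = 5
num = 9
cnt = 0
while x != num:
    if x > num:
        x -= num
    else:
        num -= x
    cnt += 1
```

Let's trace through this code step by step.

Initialize: x = 5
Initialize: num = 9
Initialize: cnt = 0
Entering loop: while x != num:

After execution: cnt = 5
5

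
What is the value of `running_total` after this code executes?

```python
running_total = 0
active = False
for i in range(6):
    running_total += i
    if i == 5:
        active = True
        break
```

Let's trace through this code step by step.

Initialize: running_total = 0
Initialize: active = False
Entering loop: for i in range(6):

After execution: running_total = 15
15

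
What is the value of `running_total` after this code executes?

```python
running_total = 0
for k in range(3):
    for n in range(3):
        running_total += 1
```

Let's trace through this code step by step.

Initialize: running_total = 0
Entering loop: for k in range(3):

After execution: running_total = 9
9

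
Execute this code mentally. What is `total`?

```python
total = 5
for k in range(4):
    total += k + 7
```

Let's trace through this code step by step.

Initialize: total = 5
Entering loop: for k in range(4):

After execution: total = 39
39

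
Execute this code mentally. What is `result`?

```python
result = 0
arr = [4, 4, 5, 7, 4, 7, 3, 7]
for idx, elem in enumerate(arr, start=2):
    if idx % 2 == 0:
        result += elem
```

Let's trace through this code step by step.

Initialize: result = 0
Initialize: arr = [4, 4, 5, 7, 4, 7, 3, 7]
Entering loop: for idx, elem in enumerate(arr, start=2):

After execution: result = 16
16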